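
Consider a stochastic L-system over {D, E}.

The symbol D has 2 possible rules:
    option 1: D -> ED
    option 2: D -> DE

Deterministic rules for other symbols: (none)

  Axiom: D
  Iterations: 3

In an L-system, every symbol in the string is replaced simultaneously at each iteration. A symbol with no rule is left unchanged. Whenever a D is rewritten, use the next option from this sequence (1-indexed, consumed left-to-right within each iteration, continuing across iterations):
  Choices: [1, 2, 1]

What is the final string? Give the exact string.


Step 0: D
Step 1: ED  (used choices [1])
Step 2: EDE  (used choices [2])
Step 3: EEDE  (used choices [1])

Answer: EEDE


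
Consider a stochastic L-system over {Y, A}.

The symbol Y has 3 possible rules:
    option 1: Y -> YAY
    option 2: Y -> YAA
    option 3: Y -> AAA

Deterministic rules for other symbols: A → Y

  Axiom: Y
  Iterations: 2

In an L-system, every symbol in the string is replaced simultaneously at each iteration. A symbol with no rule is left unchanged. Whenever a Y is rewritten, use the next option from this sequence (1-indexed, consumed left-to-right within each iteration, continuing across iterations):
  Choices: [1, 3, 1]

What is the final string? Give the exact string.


Step 0: Y
Step 1: YAY  (used choices [1])
Step 2: AAAYYAY  (used choices [3, 1])

Answer: AAAYYAY


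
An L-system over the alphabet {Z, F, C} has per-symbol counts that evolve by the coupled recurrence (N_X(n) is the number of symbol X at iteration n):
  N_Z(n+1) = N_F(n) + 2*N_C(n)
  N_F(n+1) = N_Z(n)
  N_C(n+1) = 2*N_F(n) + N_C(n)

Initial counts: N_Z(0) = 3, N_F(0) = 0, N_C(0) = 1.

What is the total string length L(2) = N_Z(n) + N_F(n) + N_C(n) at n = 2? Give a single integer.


Step 0: N_Z=3, N_F=0, N_C=1, L=4
Step 1: N_Z=2, N_F=3, N_C=1, L=6
Step 2: N_Z=5, N_F=2, N_C=7, L=14

Answer: 14


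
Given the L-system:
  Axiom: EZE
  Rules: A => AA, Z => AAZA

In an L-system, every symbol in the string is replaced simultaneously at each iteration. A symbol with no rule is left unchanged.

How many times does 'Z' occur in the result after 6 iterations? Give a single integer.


Answer: 1

Derivation:
Step 0: EZE  (1 'Z')
Step 1: EAAZAE  (1 'Z')
Step 2: EAAAAAAZAAAE  (1 'Z')
Step 3: EAAAAAAAAAAAAAAZAAAAAAAE  (1 'Z')
Step 4: EAAAAAAAAAAAAAAAAAAAAAAAAAAAAAAZAAAAAAAAAAAAAAAE  (1 'Z')
Step 5: EAAAAAAAAAAAAAAAAAAAAAAAAAAAAAAAAAAAAAAAAAAAAAAAAAAAAAAAAAAAAAAZAAAAAAAAAAAAAAAAAAAAAAAAAAAAAAAE  (1 'Z')
Step 6: EAAAAAAAAAAAAAAAAAAAAAAAAAAAAAAAAAAAAAAAAAAAAAAAAAAAAAAAAAAAAAAAAAAAAAAAAAAAAAAAAAAAAAAAAAAAAAAAAAAAAAAAAAAAAAAAAAAAAAAAAAAAAAAZAAAAAAAAAAAAAAAAAAAAAAAAAAAAAAAAAAAAAAAAAAAAAAAAAAAAAAAAAAAAAAAE  (1 'Z')


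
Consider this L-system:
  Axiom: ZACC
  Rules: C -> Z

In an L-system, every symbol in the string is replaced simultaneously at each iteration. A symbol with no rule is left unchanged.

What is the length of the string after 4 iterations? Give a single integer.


Step 0: length = 4
Step 1: length = 4
Step 2: length = 4
Step 3: length = 4
Step 4: length = 4

Answer: 4


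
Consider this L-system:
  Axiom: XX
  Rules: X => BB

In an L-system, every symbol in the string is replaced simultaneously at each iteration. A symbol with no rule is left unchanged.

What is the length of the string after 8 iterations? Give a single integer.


Answer: 4

Derivation:
Step 0: length = 2
Step 1: length = 4
Step 2: length = 4
Step 3: length = 4
Step 4: length = 4
Step 5: length = 4
Step 6: length = 4
Step 7: length = 4
Step 8: length = 4


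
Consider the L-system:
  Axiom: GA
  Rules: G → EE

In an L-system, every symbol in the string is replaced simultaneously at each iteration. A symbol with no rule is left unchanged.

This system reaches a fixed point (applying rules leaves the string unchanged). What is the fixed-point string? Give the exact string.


Answer: EEA

Derivation:
Step 0: GA
Step 1: EEA
Step 2: EEA  (unchanged — fixed point at step 1)


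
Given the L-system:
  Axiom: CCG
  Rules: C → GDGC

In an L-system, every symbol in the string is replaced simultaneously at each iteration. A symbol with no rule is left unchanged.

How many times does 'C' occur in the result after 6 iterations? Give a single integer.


Answer: 2

Derivation:
Step 0: CCG  (2 'C')
Step 1: GDGCGDGCG  (2 'C')
Step 2: GDGGDGCGDGGDGCG  (2 'C')
Step 3: GDGGDGGDGCGDGGDGGDGCG  (2 'C')
Step 4: GDGGDGGDGGDGCGDGGDGGDGGDGCG  (2 'C')
Step 5: GDGGDGGDGGDGGDGCGDGGDGGDGGDGGDGCG  (2 'C')
Step 6: GDGGDGGDGGDGGDGGDGCGDGGDGGDGGDGGDGGDGCG  (2 'C')


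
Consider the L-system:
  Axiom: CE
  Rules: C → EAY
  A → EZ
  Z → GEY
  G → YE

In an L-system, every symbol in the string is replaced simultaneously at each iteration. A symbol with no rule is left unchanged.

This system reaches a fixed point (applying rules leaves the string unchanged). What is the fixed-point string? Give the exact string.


Step 0: CE
Step 1: EAYE
Step 2: EEZYE
Step 3: EEGEYYE
Step 4: EEYEEYYE
Step 5: EEYEEYYE  (unchanged — fixed point at step 4)

Answer: EEYEEYYE


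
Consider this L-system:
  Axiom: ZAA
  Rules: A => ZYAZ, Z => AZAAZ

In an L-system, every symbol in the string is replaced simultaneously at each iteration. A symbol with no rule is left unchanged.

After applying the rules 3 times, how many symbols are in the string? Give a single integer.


Answer: 209

Derivation:
Step 0: length = 3
Step 1: length = 13
Step 2: length = 52
Step 3: length = 209


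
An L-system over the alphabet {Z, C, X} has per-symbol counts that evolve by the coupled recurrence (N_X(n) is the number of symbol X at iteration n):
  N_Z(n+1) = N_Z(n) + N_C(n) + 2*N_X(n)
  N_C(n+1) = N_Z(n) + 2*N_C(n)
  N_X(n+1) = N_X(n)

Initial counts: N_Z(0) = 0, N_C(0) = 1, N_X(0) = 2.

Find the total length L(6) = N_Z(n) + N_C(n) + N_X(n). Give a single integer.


Step 0: N_Z=0, N_C=1, N_X=2, L=3
Step 1: N_Z=5, N_C=2, N_X=2, L=9
Step 2: N_Z=11, N_C=9, N_X=2, L=22
Step 3: N_Z=24, N_C=29, N_X=2, L=55
Step 4: N_Z=57, N_C=82, N_X=2, L=141
Step 5: N_Z=143, N_C=221, N_X=2, L=366
Step 6: N_Z=368, N_C=585, N_X=2, L=955

Answer: 955


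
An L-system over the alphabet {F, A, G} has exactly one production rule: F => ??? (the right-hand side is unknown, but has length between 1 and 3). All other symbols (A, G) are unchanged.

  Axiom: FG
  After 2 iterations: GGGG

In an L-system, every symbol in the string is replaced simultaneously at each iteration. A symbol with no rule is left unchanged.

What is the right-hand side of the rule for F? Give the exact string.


Trying F => GGG:
  Step 0: FG
  Step 1: GGGG
  Step 2: GGGG
Matches the given result.

Answer: GGG


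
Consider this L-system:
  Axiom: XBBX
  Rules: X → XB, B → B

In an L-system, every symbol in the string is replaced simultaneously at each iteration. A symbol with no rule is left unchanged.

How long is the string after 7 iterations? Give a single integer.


Answer: 18

Derivation:
Step 0: length = 4
Step 1: length = 6
Step 2: length = 8
Step 3: length = 10
Step 4: length = 12
Step 5: length = 14
Step 6: length = 16
Step 7: length = 18


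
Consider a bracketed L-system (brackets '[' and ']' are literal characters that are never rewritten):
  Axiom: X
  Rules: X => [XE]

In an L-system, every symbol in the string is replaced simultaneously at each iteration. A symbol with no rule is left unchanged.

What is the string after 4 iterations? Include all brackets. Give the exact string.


Answer: [[[[XE]E]E]E]

Derivation:
Step 0: X
Step 1: [XE]
Step 2: [[XE]E]
Step 3: [[[XE]E]E]
Step 4: [[[[XE]E]E]E]


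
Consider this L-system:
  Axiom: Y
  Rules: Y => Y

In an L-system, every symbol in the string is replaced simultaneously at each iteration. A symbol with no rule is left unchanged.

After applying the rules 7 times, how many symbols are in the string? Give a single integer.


Step 0: length = 1
Step 1: length = 1
Step 2: length = 1
Step 3: length = 1
Step 4: length = 1
Step 5: length = 1
Step 6: length = 1
Step 7: length = 1

Answer: 1


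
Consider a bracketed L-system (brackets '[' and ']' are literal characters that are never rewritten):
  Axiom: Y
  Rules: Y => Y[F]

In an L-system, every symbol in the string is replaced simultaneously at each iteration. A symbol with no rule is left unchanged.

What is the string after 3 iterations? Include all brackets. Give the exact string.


Answer: Y[F][F][F]

Derivation:
Step 0: Y
Step 1: Y[F]
Step 2: Y[F][F]
Step 3: Y[F][F][F]


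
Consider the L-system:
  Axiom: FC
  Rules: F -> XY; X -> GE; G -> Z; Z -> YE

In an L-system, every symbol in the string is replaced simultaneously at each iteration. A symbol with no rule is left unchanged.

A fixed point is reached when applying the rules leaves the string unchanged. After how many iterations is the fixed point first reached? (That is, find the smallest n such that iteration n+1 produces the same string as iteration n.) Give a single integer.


Step 0: FC
Step 1: XYC
Step 2: GEYC
Step 3: ZEYC
Step 4: YEEYC
Step 5: YEEYC  (unchanged — fixed point at step 4)

Answer: 4


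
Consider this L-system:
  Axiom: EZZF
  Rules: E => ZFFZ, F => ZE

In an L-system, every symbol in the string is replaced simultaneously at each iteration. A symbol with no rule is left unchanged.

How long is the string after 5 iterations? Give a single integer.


Step 0: length = 4
Step 1: length = 8
Step 2: length = 13
Step 3: length = 21
Step 4: length = 31
Step 5: length = 47

Answer: 47


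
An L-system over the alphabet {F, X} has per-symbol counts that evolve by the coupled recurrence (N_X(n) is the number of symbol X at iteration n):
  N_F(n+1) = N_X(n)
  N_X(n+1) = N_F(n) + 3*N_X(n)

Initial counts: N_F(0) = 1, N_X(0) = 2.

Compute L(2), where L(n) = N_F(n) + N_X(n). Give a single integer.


Answer: 30

Derivation:
Step 0: N_F=1, N_X=2, L=3
Step 1: N_F=2, N_X=7, L=9
Step 2: N_F=7, N_X=23, L=30


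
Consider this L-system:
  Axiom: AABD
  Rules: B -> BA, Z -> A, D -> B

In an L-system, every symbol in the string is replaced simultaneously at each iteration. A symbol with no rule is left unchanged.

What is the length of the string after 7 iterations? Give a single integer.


Step 0: length = 4
Step 1: length = 5
Step 2: length = 7
Step 3: length = 9
Step 4: length = 11
Step 5: length = 13
Step 6: length = 15
Step 7: length = 17

Answer: 17


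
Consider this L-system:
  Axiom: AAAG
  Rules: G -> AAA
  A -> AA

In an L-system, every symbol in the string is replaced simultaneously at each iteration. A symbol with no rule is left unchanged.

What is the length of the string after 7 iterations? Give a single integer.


Answer: 576

Derivation:
Step 0: length = 4
Step 1: length = 9
Step 2: length = 18
Step 3: length = 36
Step 4: length = 72
Step 5: length = 144
Step 6: length = 288
Step 7: length = 576


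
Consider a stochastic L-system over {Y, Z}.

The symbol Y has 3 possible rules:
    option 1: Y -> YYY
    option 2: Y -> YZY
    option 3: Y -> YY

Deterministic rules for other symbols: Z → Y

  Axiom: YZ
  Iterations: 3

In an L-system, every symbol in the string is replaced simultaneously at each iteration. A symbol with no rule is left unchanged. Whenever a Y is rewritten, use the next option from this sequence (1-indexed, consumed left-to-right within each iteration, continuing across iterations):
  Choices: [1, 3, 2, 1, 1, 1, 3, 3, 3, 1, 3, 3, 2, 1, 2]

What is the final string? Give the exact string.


Answer: YYYYYYYYYYYYYYYYYYZYYYYYZY

Derivation:
Step 0: YZ
Step 1: YYYY  (used choices [1])
Step 2: YYYZYYYYYYY  (used choices [3, 2, 1, 1])
Step 3: YYYYYYYYYYYYYYYYYYZYYYYYZY  (used choices [1, 3, 3, 3, 1, 3, 3, 2, 1, 2])


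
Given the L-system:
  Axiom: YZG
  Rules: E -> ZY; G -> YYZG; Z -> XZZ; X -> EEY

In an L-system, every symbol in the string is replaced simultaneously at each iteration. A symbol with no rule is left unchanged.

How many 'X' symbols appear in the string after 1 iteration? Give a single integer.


Answer: 1

Derivation:
Step 0: YZG  (0 'X')
Step 1: YXZZYYZG  (1 'X')


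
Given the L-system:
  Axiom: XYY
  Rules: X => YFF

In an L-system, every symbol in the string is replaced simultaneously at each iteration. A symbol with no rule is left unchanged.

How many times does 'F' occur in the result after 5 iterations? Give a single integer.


Step 0: XYY  (0 'F')
Step 1: YFFYY  (2 'F')
Step 2: YFFYY  (2 'F')
Step 3: YFFYY  (2 'F')
Step 4: YFFYY  (2 'F')
Step 5: YFFYY  (2 'F')

Answer: 2


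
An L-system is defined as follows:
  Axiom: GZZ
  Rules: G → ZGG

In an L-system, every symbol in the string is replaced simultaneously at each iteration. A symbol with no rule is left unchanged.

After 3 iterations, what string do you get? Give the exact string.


Answer: ZZZGGZGGZZGGZGGZZ

Derivation:
Step 0: GZZ
Step 1: ZGGZZ
Step 2: ZZGGZGGZZ
Step 3: ZZZGGZGGZZGGZGGZZ


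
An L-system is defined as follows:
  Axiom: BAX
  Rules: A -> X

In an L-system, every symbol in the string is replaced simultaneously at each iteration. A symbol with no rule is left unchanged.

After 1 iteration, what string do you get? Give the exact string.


Answer: BXX

Derivation:
Step 0: BAX
Step 1: BXX


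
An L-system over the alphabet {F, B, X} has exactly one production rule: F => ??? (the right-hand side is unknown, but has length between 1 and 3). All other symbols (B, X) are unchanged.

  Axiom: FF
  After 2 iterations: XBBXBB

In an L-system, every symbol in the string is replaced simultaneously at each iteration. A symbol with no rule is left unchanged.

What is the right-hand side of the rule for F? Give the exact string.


Trying F => XBB:
  Step 0: FF
  Step 1: XBBXBB
  Step 2: XBBXBB
Matches the given result.

Answer: XBB


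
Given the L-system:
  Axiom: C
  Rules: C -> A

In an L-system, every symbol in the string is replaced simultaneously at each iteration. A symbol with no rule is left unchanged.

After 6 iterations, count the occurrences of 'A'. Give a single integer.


Answer: 1

Derivation:
Step 0: C  (0 'A')
Step 1: A  (1 'A')
Step 2: A  (1 'A')
Step 3: A  (1 'A')
Step 4: A  (1 'A')
Step 5: A  (1 'A')
Step 6: A  (1 'A')


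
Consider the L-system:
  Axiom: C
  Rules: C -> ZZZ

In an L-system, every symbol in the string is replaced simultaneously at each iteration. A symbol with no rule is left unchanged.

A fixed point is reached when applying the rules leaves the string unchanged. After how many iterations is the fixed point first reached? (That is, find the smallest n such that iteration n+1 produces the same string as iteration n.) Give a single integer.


Answer: 1

Derivation:
Step 0: C
Step 1: ZZZ
Step 2: ZZZ  (unchanged — fixed point at step 1)


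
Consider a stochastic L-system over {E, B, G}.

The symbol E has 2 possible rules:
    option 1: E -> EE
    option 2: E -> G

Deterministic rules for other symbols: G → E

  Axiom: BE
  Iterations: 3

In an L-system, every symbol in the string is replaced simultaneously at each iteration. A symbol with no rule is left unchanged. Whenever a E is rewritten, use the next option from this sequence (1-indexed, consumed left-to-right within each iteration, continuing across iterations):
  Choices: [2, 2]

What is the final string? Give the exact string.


Step 0: BE
Step 1: BG  (used choices [2])
Step 2: BE  (used choices [])
Step 3: BG  (used choices [2])

Answer: BG


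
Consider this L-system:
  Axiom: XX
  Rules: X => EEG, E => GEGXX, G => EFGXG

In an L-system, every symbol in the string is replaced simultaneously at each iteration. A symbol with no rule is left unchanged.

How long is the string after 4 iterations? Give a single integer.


Step 0: length = 2
Step 1: length = 6
Step 2: length = 30
Step 3: length = 122
Step 4: length = 506

Answer: 506


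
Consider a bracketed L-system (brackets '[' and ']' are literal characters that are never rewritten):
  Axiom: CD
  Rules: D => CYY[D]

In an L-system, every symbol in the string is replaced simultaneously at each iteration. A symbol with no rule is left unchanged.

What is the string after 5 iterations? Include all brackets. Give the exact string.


Step 0: CD
Step 1: CCYY[D]
Step 2: CCYY[CYY[D]]
Step 3: CCYY[CYY[CYY[D]]]
Step 4: CCYY[CYY[CYY[CYY[D]]]]
Step 5: CCYY[CYY[CYY[CYY[CYY[D]]]]]

Answer: CCYY[CYY[CYY[CYY[CYY[D]]]]]


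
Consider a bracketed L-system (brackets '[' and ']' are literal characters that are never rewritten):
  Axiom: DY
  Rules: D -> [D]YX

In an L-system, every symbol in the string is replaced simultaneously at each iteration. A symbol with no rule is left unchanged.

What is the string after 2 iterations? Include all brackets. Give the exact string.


Step 0: DY
Step 1: [D]YXY
Step 2: [[D]YX]YXY

Answer: [[D]YX]YXY


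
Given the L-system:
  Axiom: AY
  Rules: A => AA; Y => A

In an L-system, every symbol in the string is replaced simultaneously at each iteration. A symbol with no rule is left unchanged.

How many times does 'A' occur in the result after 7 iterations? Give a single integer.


Step 0: AY  (1 'A')
Step 1: AAA  (3 'A')
Step 2: AAAAAA  (6 'A')
Step 3: AAAAAAAAAAAA  (12 'A')
Step 4: AAAAAAAAAAAAAAAAAAAAAAAA  (24 'A')
Step 5: AAAAAAAAAAAAAAAAAAAAAAAAAAAAAAAAAAAAAAAAAAAAAAAA  (48 'A')
Step 6: AAAAAAAAAAAAAAAAAAAAAAAAAAAAAAAAAAAAAAAAAAAAAAAAAAAAAAAAAAAAAAAAAAAAAAAAAAAAAAAAAAAAAAAAAAAAAAAA  (96 'A')
Step 7: AAAAAAAAAAAAAAAAAAAAAAAAAAAAAAAAAAAAAAAAAAAAAAAAAAAAAAAAAAAAAAAAAAAAAAAAAAAAAAAAAAAAAAAAAAAAAAAAAAAAAAAAAAAAAAAAAAAAAAAAAAAAAAAAAAAAAAAAAAAAAAAAAAAAAAAAAAAAAAAAAAAAAAAAAAAAAAAAAAAAAAAAAAAAAAAA  (192 'A')

Answer: 192


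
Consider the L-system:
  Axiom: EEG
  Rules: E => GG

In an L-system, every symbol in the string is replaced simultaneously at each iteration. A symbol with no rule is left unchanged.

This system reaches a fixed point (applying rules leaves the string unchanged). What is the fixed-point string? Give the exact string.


Step 0: EEG
Step 1: GGGGG
Step 2: GGGGG  (unchanged — fixed point at step 1)

Answer: GGGGG


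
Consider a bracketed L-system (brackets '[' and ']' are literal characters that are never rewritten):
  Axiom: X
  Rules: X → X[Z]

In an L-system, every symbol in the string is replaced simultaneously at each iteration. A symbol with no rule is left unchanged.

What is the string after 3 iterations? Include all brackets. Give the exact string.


Answer: X[Z][Z][Z]

Derivation:
Step 0: X
Step 1: X[Z]
Step 2: X[Z][Z]
Step 3: X[Z][Z][Z]


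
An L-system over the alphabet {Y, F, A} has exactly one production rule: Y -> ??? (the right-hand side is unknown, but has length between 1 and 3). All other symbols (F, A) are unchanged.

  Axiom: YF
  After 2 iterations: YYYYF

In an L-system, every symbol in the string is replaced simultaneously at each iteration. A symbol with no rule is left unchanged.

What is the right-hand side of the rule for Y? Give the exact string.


Trying Y -> YY:
  Step 0: YF
  Step 1: YYF
  Step 2: YYYYF
Matches the given result.

Answer: YY


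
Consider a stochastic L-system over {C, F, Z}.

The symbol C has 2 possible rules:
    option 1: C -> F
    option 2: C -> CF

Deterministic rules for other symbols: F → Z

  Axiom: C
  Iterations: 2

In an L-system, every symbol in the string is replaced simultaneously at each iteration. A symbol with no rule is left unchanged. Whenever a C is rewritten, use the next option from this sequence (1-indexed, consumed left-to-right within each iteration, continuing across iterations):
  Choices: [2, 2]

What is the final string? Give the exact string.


Step 0: C
Step 1: CF  (used choices [2])
Step 2: CFZ  (used choices [2])

Answer: CFZ


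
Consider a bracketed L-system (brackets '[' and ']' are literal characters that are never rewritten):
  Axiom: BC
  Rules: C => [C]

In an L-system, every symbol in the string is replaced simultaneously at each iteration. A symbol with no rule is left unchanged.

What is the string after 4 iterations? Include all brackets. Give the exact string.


Step 0: BC
Step 1: B[C]
Step 2: B[[C]]
Step 3: B[[[C]]]
Step 4: B[[[[C]]]]

Answer: B[[[[C]]]]


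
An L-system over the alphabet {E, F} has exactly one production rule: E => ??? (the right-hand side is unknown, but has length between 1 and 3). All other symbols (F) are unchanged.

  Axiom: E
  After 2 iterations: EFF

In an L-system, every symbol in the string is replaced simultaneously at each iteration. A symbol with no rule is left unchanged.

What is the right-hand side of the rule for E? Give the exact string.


Trying E => EF:
  Step 0: E
  Step 1: EF
  Step 2: EFF
Matches the given result.

Answer: EF


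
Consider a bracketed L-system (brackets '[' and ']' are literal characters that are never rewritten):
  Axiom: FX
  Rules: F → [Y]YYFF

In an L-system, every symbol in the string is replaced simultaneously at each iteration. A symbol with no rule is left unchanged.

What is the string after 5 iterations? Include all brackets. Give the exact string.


Answer: [Y]YY[Y]YY[Y]YY[Y]YY[Y]YYFF[Y]YYFF[Y]YY[Y]YYFF[Y]YYFF[Y]YY[Y]YY[Y]YYFF[Y]YYFF[Y]YY[Y]YYFF[Y]YYFF[Y]YY[Y]YY[Y]YY[Y]YYFF[Y]YYFF[Y]YY[Y]YYFF[Y]YYFF[Y]YY[Y]YY[Y]YYFF[Y]YYFF[Y]YY[Y]YYFF[Y]YYFFX

Derivation:
Step 0: FX
Step 1: [Y]YYFFX
Step 2: [Y]YY[Y]YYFF[Y]YYFFX
Step 3: [Y]YY[Y]YY[Y]YYFF[Y]YYFF[Y]YY[Y]YYFF[Y]YYFFX
Step 4: [Y]YY[Y]YY[Y]YY[Y]YYFF[Y]YYFF[Y]YY[Y]YYFF[Y]YYFF[Y]YY[Y]YY[Y]YYFF[Y]YYFF[Y]YY[Y]YYFF[Y]YYFFX
Step 5: [Y]YY[Y]YY[Y]YY[Y]YY[Y]YYFF[Y]YYFF[Y]YY[Y]YYFF[Y]YYFF[Y]YY[Y]YY[Y]YYFF[Y]YYFF[Y]YY[Y]YYFF[Y]YYFF[Y]YY[Y]YY[Y]YY[Y]YYFF[Y]YYFF[Y]YY[Y]YYFF[Y]YYFF[Y]YY[Y]YY[Y]YYFF[Y]YYFF[Y]YY[Y]YYFF[Y]YYFFX


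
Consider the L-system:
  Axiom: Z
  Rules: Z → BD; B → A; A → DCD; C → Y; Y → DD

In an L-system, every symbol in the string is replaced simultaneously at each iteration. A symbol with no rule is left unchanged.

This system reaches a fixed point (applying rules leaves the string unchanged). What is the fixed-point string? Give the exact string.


Step 0: Z
Step 1: BD
Step 2: AD
Step 3: DCDD
Step 4: DYDD
Step 5: DDDDD
Step 6: DDDDD  (unchanged — fixed point at step 5)

Answer: DDDDD


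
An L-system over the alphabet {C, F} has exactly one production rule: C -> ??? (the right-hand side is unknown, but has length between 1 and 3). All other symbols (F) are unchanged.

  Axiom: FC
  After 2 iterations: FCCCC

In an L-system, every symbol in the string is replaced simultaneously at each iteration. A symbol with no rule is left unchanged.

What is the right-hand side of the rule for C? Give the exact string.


Answer: CC

Derivation:
Trying C -> CC:
  Step 0: FC
  Step 1: FCC
  Step 2: FCCCC
Matches the given result.


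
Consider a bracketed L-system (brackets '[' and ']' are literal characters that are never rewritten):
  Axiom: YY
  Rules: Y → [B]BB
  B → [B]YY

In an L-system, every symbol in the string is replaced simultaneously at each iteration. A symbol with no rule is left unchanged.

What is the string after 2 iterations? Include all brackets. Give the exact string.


Answer: [[B]YY][B]YY[B]YY[[B]YY][B]YY[B]YY

Derivation:
Step 0: YY
Step 1: [B]BB[B]BB
Step 2: [[B]YY][B]YY[B]YY[[B]YY][B]YY[B]YY


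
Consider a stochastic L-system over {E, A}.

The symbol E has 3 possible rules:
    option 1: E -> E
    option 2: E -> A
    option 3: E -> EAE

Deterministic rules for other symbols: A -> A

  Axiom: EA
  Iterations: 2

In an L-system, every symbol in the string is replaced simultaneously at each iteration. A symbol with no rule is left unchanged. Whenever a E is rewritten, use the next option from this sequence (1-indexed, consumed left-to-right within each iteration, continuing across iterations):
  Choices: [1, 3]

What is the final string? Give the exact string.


Step 0: EA
Step 1: EA  (used choices [1])
Step 2: EAEA  (used choices [3])

Answer: EAEA


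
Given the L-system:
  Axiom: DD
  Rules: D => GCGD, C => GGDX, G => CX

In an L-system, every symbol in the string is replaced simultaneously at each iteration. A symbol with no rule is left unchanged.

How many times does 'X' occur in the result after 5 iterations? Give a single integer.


Step 0: DD  (0 'X')
Step 1: GCGDGCGD  (0 'X')
Step 2: CXGGDXCXGCGDCXGGDXCXGCGD  (6 'X')
Step 3: GGDXXCXCXGCGDXGGDXXCXGGDXCXGCGDGGDXXCXCXGCGDXGGDXXCXGGDXCXGCGD  (20 'X')
Step 4: CXCXGCGDXXGGDXXGGDXXCXGGDXCXGCGDXCXCXGCGDXXGGDXXCXCXGCGDXGGDXXCXGGDXCXGCGDCXCXGCGDXXGGDXXGGDXXCXGGDXCXGCGDXCXCXGCGDXXGGDXXCXCXGCGDXGGDXXCXGGDXCXGCGD  (52 'X')
Step 5: GGDXXGGDXXCXGGDXCXGCGDXXCXCXGCGDXXCXCXGCGDXXGGDXXCXCXGCGDXGGDXXCXGGDXCXGCGDXGGDXXGGDXXCXGGDXCXGCGDXXCXCXGCGDXXGGDXXGGDXXCXGGDXCXGCGDXCXCXGCGDXXGGDXXCXCXGCGDXGGDXXCXGGDXCXGCGDGGDXXGGDXXCXGGDXCXGCGDXXCXCXGCGDXXCXCXGCGDXXGGDXXCXCXGCGDXGGDXXCXGGDXCXGCGDXGGDXXGGDXXCXGGDXCXGCGDXXCXCXGCGDXXGGDXXGGDXXCXGGDXCXGCGDXCXCXGCGDXXGGDXXCXCXGCGDXGGDXXCXGGDXCXGCGD  (126 'X')

Answer: 126


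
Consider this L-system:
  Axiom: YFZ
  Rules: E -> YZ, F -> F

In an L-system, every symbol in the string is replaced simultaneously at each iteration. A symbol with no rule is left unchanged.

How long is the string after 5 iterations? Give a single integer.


Answer: 3

Derivation:
Step 0: length = 3
Step 1: length = 3
Step 2: length = 3
Step 3: length = 3
Step 4: length = 3
Step 5: length = 3


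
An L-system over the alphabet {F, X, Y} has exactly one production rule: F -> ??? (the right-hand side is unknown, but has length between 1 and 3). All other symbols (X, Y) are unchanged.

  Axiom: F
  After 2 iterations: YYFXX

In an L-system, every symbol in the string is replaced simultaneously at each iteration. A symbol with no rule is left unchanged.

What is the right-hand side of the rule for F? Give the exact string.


Answer: YFX

Derivation:
Trying F -> YFX:
  Step 0: F
  Step 1: YFX
  Step 2: YYFXX
Matches the given result.


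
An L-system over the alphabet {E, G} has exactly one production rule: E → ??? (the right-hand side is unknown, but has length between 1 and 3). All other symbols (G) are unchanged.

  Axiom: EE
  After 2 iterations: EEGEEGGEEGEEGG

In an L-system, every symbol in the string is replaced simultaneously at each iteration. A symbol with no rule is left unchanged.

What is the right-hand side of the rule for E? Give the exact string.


Answer: EEG

Derivation:
Trying E → EEG:
  Step 0: EE
  Step 1: EEGEEG
  Step 2: EEGEEGGEEGEEGG
Matches the given result.


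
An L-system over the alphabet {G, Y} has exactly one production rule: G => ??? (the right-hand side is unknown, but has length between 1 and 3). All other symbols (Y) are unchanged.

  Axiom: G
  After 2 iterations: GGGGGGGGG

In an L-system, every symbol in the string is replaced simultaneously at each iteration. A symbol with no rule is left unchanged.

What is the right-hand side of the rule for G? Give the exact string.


Trying G => GGG:
  Step 0: G
  Step 1: GGG
  Step 2: GGGGGGGGG
Matches the given result.

Answer: GGG


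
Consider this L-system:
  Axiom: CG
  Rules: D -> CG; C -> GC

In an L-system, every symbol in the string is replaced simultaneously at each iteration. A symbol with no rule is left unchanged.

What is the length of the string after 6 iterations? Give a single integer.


Answer: 8

Derivation:
Step 0: length = 2
Step 1: length = 3
Step 2: length = 4
Step 3: length = 5
Step 4: length = 6
Step 5: length = 7
Step 6: length = 8


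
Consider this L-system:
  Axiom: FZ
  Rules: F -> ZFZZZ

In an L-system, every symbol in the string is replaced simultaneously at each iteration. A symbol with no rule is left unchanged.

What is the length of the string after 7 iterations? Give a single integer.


Answer: 30

Derivation:
Step 0: length = 2
Step 1: length = 6
Step 2: length = 10
Step 3: length = 14
Step 4: length = 18
Step 5: length = 22
Step 6: length = 26
Step 7: length = 30


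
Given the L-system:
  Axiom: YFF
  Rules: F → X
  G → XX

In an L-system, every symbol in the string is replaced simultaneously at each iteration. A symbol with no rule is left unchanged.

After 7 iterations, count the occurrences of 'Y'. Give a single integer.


Step 0: YFF  (1 'Y')
Step 1: YXX  (1 'Y')
Step 2: YXX  (1 'Y')
Step 3: YXX  (1 'Y')
Step 4: YXX  (1 'Y')
Step 5: YXX  (1 'Y')
Step 6: YXX  (1 'Y')
Step 7: YXX  (1 'Y')

Answer: 1


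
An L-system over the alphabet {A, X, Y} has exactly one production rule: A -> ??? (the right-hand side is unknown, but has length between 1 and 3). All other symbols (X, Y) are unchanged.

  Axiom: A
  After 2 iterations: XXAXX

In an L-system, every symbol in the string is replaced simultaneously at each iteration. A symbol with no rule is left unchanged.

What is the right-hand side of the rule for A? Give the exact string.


Trying A -> XAX:
  Step 0: A
  Step 1: XAX
  Step 2: XXAXX
Matches the given result.

Answer: XAX


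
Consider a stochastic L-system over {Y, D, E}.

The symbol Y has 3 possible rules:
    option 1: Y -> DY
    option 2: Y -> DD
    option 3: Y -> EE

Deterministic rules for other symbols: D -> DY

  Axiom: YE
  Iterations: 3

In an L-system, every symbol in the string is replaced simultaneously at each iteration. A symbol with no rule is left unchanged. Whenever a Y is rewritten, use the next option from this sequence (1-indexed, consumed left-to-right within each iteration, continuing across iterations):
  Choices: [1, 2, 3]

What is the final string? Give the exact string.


Answer: DYEEDYDYE

Derivation:
Step 0: YE
Step 1: DYE  (used choices [1])
Step 2: DYDDE  (used choices [2])
Step 3: DYEEDYDYE  (used choices [3])


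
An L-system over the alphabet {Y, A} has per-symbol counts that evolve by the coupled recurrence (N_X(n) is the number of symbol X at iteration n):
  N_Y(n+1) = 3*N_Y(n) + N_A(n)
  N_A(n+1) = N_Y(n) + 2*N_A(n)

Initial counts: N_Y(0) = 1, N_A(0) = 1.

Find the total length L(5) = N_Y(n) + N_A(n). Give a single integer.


Answer: 1175

Derivation:
Step 0: N_Y=1, N_A=1, L=2
Step 1: N_Y=4, N_A=3, L=7
Step 2: N_Y=15, N_A=10, L=25
Step 3: N_Y=55, N_A=35, L=90
Step 4: N_Y=200, N_A=125, L=325
Step 5: N_Y=725, N_A=450, L=1175


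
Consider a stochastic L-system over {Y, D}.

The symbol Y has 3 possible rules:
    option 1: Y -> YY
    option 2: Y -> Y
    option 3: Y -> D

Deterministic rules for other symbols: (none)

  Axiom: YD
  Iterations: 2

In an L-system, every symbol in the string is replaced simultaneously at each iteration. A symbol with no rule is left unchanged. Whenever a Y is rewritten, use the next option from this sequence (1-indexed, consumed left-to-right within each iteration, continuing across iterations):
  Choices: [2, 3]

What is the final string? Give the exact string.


Step 0: YD
Step 1: YD  (used choices [2])
Step 2: DD  (used choices [3])

Answer: DD


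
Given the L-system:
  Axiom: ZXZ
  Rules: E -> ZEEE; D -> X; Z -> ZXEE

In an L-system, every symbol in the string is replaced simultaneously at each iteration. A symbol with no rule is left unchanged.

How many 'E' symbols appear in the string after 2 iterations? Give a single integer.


Step 0: ZXZ  (0 'E')
Step 1: ZXEEXZXEE  (4 'E')
Step 2: ZXEEXZEEEZEEEXZXEEXZEEEZEEE  (16 'E')

Answer: 16


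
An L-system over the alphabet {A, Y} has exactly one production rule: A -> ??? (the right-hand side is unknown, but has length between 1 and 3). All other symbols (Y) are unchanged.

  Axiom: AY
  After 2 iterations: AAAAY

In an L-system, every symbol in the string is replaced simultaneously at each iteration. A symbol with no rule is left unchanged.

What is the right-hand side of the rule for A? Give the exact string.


Answer: AA

Derivation:
Trying A -> AA:
  Step 0: AY
  Step 1: AAY
  Step 2: AAAAY
Matches the given result.


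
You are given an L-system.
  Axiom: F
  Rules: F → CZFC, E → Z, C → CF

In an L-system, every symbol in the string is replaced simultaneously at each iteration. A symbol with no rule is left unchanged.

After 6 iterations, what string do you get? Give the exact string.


Step 0: F
Step 1: CZFC
Step 2: CFZCZFCCF
Step 3: CFCZFCZCFZCZFCCFCFCZFC
Step 4: CFCZFCCFZCZFCCFZCFCZFCZCFZCZFCCFCFCZFCCFCZFCCFZCZFCCF
Step 5: CFCZFCCFZCZFCCFCFCZFCZCFZCZFCCFCFCZFCZCFCZFCCFZCZFCCFZCFCZFCZCFZCZFCCFCFCZFCCFCZFCCFZCZFCCFCFCZFCCFZCZFCCFCFCZFCZCFZCZFCCFCFCZFC
Step 6: CFCZFCCFZCZFCCFCFCZFCZCFZCZFCCFCFCZFCCFCZFCCFZCZFCCFZCFCZFCZCFZCZFCCFCFCZFCCFCZFCCFZCZFCCFZCFCZFCCFZCZFCCFCFCZFCZCFZCZFCCFCFCZFCZCFCZFCCFZCZFCCFZCFCZFCZCFZCZFCCFCFCZFCCFCZFCCFZCZFCCFCFCZFCCFZCZFCCFCFCZFCZCFZCZFCCFCFCZFCCFCZFCCFZCZFCCFCFCZFCZCFZCZFCCFCFCZFCCFCZFCCFZCZFCCFZCFCZFCZCFZCZFCCFCFCZFCCFCZFCCFZCZFCCF

Answer: CFCZFCCFZCZFCCFCFCZFCZCFZCZFCCFCFCZFCCFCZFCCFZCZFCCFZCFCZFCZCFZCZFCCFCFCZFCCFCZFCCFZCZFCCFZCFCZFCCFZCZFCCFCFCZFCZCFZCZFCCFCFCZFCZCFCZFCCFZCZFCCFZCFCZFCZCFZCZFCCFCFCZFCCFCZFCCFZCZFCCFCFCZFCCFZCZFCCFCFCZFCZCFZCZFCCFCFCZFCCFCZFCCFZCZFCCFCFCZFCZCFZCZFCCFCFCZFCCFCZFCCFZCZFCCFZCFCZFCZCFZCZFCCFCFCZFCCFCZFCCFZCZFCCF


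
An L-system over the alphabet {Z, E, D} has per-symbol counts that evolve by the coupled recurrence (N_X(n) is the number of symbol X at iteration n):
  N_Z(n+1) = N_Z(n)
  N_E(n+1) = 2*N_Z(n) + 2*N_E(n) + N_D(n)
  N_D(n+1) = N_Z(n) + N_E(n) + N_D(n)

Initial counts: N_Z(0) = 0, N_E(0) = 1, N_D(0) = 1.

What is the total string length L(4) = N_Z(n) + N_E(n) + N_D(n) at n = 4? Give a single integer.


Answer: 89

Derivation:
Step 0: N_Z=0, N_E=1, N_D=1, L=2
Step 1: N_Z=0, N_E=3, N_D=2, L=5
Step 2: N_Z=0, N_E=8, N_D=5, L=13
Step 3: N_Z=0, N_E=21, N_D=13, L=34
Step 4: N_Z=0, N_E=55, N_D=34, L=89


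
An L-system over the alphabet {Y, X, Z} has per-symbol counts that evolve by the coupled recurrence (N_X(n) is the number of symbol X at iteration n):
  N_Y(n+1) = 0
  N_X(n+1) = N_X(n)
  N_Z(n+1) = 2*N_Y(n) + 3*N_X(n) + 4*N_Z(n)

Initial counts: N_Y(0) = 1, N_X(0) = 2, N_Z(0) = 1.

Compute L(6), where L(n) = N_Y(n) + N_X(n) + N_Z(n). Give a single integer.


Answer: 14336

Derivation:
Step 0: N_Y=1, N_X=2, N_Z=1, L=4
Step 1: N_Y=0, N_X=2, N_Z=12, L=14
Step 2: N_Y=0, N_X=2, N_Z=54, L=56
Step 3: N_Y=0, N_X=2, N_Z=222, L=224
Step 4: N_Y=0, N_X=2, N_Z=894, L=896
Step 5: N_Y=0, N_X=2, N_Z=3582, L=3584
Step 6: N_Y=0, N_X=2, N_Z=14334, L=14336


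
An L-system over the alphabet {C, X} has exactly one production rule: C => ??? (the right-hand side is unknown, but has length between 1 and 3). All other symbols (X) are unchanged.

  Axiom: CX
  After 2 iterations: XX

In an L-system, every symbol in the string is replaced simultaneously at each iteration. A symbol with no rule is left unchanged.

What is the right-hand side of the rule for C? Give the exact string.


Trying C => X:
  Step 0: CX
  Step 1: XX
  Step 2: XX
Matches the given result.

Answer: X


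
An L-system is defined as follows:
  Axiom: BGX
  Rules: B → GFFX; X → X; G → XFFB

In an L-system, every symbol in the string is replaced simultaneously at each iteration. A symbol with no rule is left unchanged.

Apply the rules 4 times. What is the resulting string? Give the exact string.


Answer: XFFXFFBFFXFFXXFFXFFGFFXFFXX

Derivation:
Step 0: BGX
Step 1: GFFXXFFBX
Step 2: XFFBFFXXFFGFFXX
Step 3: XFFGFFXFFXXFFXFFBFFXX
Step 4: XFFXFFBFFXFFXXFFXFFGFFXFFXX


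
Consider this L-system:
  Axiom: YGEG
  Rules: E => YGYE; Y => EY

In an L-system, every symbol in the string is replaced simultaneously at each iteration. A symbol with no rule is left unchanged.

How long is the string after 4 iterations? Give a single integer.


Step 0: length = 4
Step 1: length = 8
Step 2: length = 17
Step 3: length = 39
Step 4: length = 92

Answer: 92


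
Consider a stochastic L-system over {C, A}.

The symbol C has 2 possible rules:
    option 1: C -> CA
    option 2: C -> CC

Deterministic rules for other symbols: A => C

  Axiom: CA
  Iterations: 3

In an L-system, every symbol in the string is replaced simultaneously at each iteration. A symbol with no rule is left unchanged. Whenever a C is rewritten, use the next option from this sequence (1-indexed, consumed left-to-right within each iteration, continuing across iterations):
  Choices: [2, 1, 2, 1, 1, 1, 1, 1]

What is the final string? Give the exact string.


Step 0: CA
Step 1: CCC  (used choices [2])
Step 2: CACCCA  (used choices [1, 2, 1])
Step 3: CACCACACAC  (used choices [1, 1, 1, 1])

Answer: CACCACACAC


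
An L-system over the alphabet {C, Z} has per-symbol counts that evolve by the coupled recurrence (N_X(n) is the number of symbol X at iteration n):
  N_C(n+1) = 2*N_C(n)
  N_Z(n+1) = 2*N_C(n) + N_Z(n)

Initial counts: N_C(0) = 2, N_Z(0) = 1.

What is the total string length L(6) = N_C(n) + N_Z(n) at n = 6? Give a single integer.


Answer: 381

Derivation:
Step 0: N_C=2, N_Z=1, L=3
Step 1: N_C=4, N_Z=5, L=9
Step 2: N_C=8, N_Z=13, L=21
Step 3: N_C=16, N_Z=29, L=45
Step 4: N_C=32, N_Z=61, L=93
Step 5: N_C=64, N_Z=125, L=189
Step 6: N_C=128, N_Z=253, L=381


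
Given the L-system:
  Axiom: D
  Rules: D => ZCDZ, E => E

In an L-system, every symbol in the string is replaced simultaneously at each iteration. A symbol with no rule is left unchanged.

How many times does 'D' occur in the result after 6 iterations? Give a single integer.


Answer: 1

Derivation:
Step 0: D  (1 'D')
Step 1: ZCDZ  (1 'D')
Step 2: ZCZCDZZ  (1 'D')
Step 3: ZCZCZCDZZZ  (1 'D')
Step 4: ZCZCZCZCDZZZZ  (1 'D')
Step 5: ZCZCZCZCZCDZZZZZ  (1 'D')
Step 6: ZCZCZCZCZCZCDZZZZZZ  (1 'D')


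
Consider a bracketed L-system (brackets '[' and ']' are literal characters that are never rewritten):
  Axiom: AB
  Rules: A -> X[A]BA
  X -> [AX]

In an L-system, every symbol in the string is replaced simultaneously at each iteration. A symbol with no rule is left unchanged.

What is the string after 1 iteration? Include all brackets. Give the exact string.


Step 0: AB
Step 1: X[A]BAB

Answer: X[A]BAB


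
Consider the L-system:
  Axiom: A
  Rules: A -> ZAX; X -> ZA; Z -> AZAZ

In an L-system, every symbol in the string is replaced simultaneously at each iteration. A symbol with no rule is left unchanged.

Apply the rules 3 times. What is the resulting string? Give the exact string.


Step 0: A
Step 1: ZAX
Step 2: AZAZZAXZA
Step 3: ZAXAZAZZAXAZAZAZAZZAXZAAZAZZAX

Answer: ZAXAZAZZAXAZAZAZAZZAXZAAZAZZAX


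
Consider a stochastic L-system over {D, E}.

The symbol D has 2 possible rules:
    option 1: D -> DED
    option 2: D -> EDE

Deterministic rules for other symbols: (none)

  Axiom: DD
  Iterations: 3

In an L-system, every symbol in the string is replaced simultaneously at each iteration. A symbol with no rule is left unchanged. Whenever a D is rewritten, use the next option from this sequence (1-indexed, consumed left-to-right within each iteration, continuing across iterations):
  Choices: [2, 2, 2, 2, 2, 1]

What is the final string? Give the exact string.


Answer: EEEDEEEEEDEDEE

Derivation:
Step 0: DD
Step 1: EDEEDE  (used choices [2, 2])
Step 2: EEDEEEEDEE  (used choices [2, 2])
Step 3: EEEDEEEEEDEDEE  (used choices [2, 1])


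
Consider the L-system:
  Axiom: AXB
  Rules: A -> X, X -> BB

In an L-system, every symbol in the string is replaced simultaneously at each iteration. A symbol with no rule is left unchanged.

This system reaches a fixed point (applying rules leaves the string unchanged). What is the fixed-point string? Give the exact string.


Step 0: AXB
Step 1: XBBB
Step 2: BBBBB
Step 3: BBBBB  (unchanged — fixed point at step 2)

Answer: BBBBB


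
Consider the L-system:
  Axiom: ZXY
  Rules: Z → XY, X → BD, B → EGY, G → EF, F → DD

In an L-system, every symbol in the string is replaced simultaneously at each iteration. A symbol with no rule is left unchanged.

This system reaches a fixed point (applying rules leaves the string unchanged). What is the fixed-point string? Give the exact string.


Step 0: ZXY
Step 1: XYBDY
Step 2: BDYEGYDY
Step 3: EGYDYEEFYDY
Step 4: EEFYDYEEDDYDY
Step 5: EEDDYDYEEDDYDY
Step 6: EEDDYDYEEDDYDY  (unchanged — fixed point at step 5)

Answer: EEDDYDYEEDDYDY


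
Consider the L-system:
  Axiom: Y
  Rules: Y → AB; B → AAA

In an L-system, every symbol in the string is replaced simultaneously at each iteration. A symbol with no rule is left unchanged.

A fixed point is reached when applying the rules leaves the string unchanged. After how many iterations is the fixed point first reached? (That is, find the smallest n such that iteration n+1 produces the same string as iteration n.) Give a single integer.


Answer: 2

Derivation:
Step 0: Y
Step 1: AB
Step 2: AAAA
Step 3: AAAA  (unchanged — fixed point at step 2)
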